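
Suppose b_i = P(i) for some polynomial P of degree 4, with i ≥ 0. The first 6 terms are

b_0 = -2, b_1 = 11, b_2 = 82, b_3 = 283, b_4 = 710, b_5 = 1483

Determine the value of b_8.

1st diffs: 13, 71, 201, 427, 773.
2nd diffs: 58, 130, 226, 346.
3rd diffs: 72, 96, 120.
4th diffs: 24, 24 (constant).
Newton forward-difference form: b_i = -2 + 13·C(i,1) + 58·C(i,2) + 72·C(i,3) + 24·C(i,4).
At i = 8: i = 8, so b_8 = -2 + 104 + 1624 + 4032 + 1680 = 7438.

7438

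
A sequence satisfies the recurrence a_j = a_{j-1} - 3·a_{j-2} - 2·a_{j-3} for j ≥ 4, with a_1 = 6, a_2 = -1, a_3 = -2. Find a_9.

Step forward from the initial values:
a_4 = -11;  a_5 = -3;  a_6 = 34;  a_7 = 65;  a_8 = -31;  a_9 = -294.

-294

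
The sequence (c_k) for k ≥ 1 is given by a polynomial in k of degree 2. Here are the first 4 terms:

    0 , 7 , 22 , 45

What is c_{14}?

1st diffs: 7, 15, 23.
2nd diffs: 8, 8 (constant).
So c_k = 4k^2 - 5k + 1.
Evaluating at k = 14 gives c_{14} = 715.

715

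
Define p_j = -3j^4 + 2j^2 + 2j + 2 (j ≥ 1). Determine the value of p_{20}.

-479158

p_{20} = -3·20^4 + 2·20^2 + 2·20 + 2 = -479158.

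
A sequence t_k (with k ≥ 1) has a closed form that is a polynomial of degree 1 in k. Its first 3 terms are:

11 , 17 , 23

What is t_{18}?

1st diffs: 6, 6 (constant).
So t_k = 6k + 5.
Evaluating at k = 18 gives t_{18} = 113.

113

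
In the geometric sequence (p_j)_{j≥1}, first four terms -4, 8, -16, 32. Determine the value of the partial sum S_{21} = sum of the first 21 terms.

Common ratio r = -2.
p_j = (-4)·(-2)^(j-1).
S = (-4)·((-2)^21 - 1)/(-2 - 1) = (-4)·(-2097152 - 1)/(-3) = -2796204.

-2796204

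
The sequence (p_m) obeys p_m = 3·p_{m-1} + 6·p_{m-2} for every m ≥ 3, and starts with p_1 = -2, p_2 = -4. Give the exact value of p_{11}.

-2997648

Applying the relation repeatedly:
p_3 = -24;  p_4 = -96;  p_5 = -432;  p_6 = -1872;  p_7 = -8208;  p_8 = -35856;  p_9 = -156816;  p_{10} = -685584;  p_{11} = -2997648.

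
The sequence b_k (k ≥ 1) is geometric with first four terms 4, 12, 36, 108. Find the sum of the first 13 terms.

Common ratio r = 3.
b_k = 4·3^(k-1).
S = 4·(3^13 - 1)/(3 - 1) = 4·(1594323 - 1)/(2) = 3188644.

3188644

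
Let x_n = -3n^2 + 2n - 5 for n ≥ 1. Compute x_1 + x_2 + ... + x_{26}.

-18031

Over n = 1..26: Σn = 351, Σn² = 6201.
Total = (-3)·6201 + (2)·351 + (-5)·26 = -18031.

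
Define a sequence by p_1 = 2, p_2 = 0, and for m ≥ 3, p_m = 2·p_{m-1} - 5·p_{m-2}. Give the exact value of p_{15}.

p_3 = -10  p_4 = -20  p_5 = 10  …  p_{12} = 15580  p_{13} = 13210  p_{14} = -51480  p_{15} = -169010.

-169010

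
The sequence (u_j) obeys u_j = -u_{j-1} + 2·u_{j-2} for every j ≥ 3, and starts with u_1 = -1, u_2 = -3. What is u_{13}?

2729

Step forward from the initial values:
u_3 = 1;  u_4 = -7;  u_5 = 9;  …;  u_{10} = -343;  u_{11} = 681;  u_{12} = -1367;  u_{13} = 2729.
(Characteristic roots are 1 and -2.)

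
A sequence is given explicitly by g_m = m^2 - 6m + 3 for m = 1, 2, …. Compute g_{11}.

g_{11} = 1·11^2 - 6·11 + 3 = 58.

58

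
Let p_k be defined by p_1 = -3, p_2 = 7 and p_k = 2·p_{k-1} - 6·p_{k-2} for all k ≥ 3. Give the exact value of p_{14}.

Iterate the recurrence:
p_3 = 32, p_4 = 22, p_5 = -148, …, p_{11} = -41728, p_{12} = -49568, p_{13} = 151232, p_{14} = 599872.

599872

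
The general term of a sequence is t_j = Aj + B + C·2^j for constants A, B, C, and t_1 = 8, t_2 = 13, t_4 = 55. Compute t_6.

241

Write the equations: A + B + 2C = 8; 2A + B + 4C = 13; 4A + B + 16C = 55.
Subtracting the first from the second: A + 2C = 5.
Subtracting the second from the third: 2A + 12C = 42.
Solving: C = 4, A = -3, then B = 3.
Hence t_6 = -3·6 + 3 + 4·64 = 241.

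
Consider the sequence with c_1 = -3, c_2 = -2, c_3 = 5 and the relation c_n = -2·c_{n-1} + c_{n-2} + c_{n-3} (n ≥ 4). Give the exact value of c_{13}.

Iterate the recurrence:
c_4 = -15; c_5 = 33; c_6 = -76; c_7 = 170; c_8 = -383; c_9 = 860; c_{10} = -1933; c_{11} = 4343; c_{12} = -9759; c_{13} = 21928.

21928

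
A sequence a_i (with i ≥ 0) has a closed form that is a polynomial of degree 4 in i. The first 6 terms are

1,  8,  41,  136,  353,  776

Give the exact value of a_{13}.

29576

1st diffs: 7, 33, 95, 217, 423.
2nd diffs: 26, 62, 122, 206.
3rd diffs: 36, 60, 84.
4th diffs: 24, 24 (constant).
So a_i = i^4 + 6i^2 + 1.
Evaluating at i = 13 gives a_{13} = 29576.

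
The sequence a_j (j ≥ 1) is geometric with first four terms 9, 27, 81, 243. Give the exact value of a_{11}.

Common ratio r = 3.
a_j = 9·3^(j-1).
a_{11} = 9·3^10 = 531441.

531441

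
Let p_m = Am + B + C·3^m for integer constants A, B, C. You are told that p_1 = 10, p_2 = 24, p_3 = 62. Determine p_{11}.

At m = 1, 2, 3: A + B + 3C = 10; 2A + B + 9C = 24; 3A + B + 27C = 62.
Subtracting the first from the second: A + 6C = 14.
Subtracting the second from the third: A + 18C = 38.
Solving: C = 2, A = 2, then B = 2.
Therefore p_{11} = 22 + 2 + 2·177147 = 354318.

354318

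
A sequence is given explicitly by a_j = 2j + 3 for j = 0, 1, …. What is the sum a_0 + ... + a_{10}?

Over j = 0..10: Σj = 55.
Total = (2)·55 + (3)·11 = 143.

143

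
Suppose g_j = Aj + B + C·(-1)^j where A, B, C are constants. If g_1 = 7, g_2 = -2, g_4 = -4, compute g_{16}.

-16

Write the equations: A + B - C = 7; 2A + B + C = -2; 4A + B + C = -4.
Subtracting the first from the second: A + 2C = -9.
Subtracting the second from the third: 2A = -2.
Solving: C = -4, A = -1, then B = 4.
So g_j = -1·j + 4 + (-4)·(-1)^j; at j=16 this is -16.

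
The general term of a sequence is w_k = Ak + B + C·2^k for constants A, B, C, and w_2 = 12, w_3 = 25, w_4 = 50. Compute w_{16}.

Plug in k = 2, 3, 4: 2A + B + 4C = 12; 3A + B + 8C = 25; 4A + B + 16C = 50.
Subtracting the first from the second: A + 4C = 13.
Subtracting the second from the third: A + 8C = 25.
Solving: C = 3, A = 1, then B = -2.
So w_k = 1·k + (-2) + 3·2^k; at k=16 this is 196622.

196622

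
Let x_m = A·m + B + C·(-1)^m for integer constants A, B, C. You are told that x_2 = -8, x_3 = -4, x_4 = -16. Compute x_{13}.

Plug in m = 2, 3, 4: 2A + B + C = -8; 3A + B - C = -4; 4A + B + C = -16.
Subtracting the first from the second: A - 2C = 4.
Subtracting the second from the third: A + 2C = -12.
Solving: C = -4, A = -4, then B = 4.
Therefore x_{13} = -52 + 4 + (-4)·(-1) = -44.

-44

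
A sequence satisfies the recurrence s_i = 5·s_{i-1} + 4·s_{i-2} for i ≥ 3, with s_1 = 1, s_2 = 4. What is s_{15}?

s_3 = 24  s_4 = 136  s_5 = 776  …  s_{12} = 151978696  s_{13} = 866515976  s_{14} = 4940494664  s_{15} = 28168537224.

28168537224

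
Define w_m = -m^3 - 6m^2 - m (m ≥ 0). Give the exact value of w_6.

w_6 = -1·6^3 - 6·6^2 - 1·6 = -438.

-438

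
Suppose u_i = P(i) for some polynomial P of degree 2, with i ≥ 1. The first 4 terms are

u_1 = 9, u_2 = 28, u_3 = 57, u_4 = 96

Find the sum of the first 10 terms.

2145

1st diffs: 19, 29, 39.
2nd diffs: 10, 10 (constant).
So u_i = 5i^2 + 4i.
Continuing: …, 145, 204, 273, 352, …, u_{10} = 540.
Summing i = 1..10 (10 terms) gives 2145.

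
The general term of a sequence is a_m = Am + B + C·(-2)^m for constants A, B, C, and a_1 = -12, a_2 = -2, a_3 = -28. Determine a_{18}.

524246

The three given values yield: A + B - 2C = -12; 2A + B + 4C = -2; 3A + B - 8C = -28.
Subtracting the first from the second: A + 6C = 10.
Subtracting the second from the third: A - 12C = -26.
Solving: C = 2, A = -2, then B = -6.
Hence a_{18} = -2·18 + (-6) + 2·262144 = 524246.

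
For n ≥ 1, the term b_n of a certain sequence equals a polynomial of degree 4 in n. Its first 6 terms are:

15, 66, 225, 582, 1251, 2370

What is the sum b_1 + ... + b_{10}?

1st diffs: 51, 159, 357, 669, 1119.
2nd diffs: 108, 198, 312, 450.
3rd diffs: 90, 114, 138.
4th diffs: 24, 24 (constant).
Newton forward-difference form: b_n = 15 + 51·C(n-1,1) + 108·C(n-1,2) + 90·C(n-1,3) + 24·C(n-1,4).
Continuing: 4101, 6630, 10167, 14946.
Summing n = 1..10 (10 terms) gives 40353.

40353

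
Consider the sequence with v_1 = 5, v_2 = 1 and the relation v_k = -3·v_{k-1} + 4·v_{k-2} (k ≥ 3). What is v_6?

-815

v_3 = 17  v_4 = -47  v_5 = 209  v_6 = -815.
(Characteristic roots are 1 and -4.)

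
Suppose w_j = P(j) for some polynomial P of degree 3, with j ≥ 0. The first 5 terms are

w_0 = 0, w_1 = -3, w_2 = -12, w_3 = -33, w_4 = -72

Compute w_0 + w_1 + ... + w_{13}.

1st diffs: -3, -9, -21, -39.
2nd diffs: -6, -12, -18.
3rd diffs: -6, -6 (constant).
So w_j = -j^3 - 2j.
Continuing: …, -135, -228, -357, -528, …, w_{13} = -2223.
Summing j = 0..13 (14 terms) gives -8463.

-8463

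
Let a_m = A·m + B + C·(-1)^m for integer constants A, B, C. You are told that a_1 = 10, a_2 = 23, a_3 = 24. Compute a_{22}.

163

At m = 1, 2, 3: A + B - C = 10; 2A + B + C = 23; 3A + B - C = 24.
Subtracting the first from the second: A + 2C = 13.
Subtracting the second from the third: A - 2C = 1.
Solving: C = 3, A = 7, then B = 6.
Therefore a_{22} = 154 + 6 + 3·1 = 163.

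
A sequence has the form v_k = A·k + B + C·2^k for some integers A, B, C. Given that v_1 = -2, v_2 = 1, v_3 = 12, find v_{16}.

262059

At k = 1, 2, 3: A + B + 2C = -2; 2A + B + 4C = 1; 3A + B + 8C = 12.
Subtracting the first from the second: A + 2C = 3.
Subtracting the second from the third: A + 4C = 11.
Solving: C = 4, A = -5, then B = -5.
Therefore v_{16} = -80 + (-5) + 4·65536 = 262059.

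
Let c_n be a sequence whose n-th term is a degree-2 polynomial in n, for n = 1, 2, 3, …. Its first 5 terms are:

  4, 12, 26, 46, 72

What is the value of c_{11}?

354

1st diffs: 8, 14, 20, 26.
2nd diffs: 6, 6, 6 (constant).
So c_n = 3n^2 - n + 2.
Evaluating at n = 11 gives c_{11} = 354.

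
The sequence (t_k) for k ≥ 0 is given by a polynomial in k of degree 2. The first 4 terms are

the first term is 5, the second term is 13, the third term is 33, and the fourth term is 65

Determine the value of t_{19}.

2209

1st diffs: 8, 20, 32.
2nd diffs: 12, 12 (constant).
Newton forward-difference form: t_k = 5 + 8·C(k,1) + 12·C(k,2).
At k = 19: k = 19, so t_{19} = 5 + 152 + 2052 = 2209.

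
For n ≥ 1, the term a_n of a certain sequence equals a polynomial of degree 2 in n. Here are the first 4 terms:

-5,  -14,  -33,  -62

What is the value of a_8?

1st diffs: -9, -19, -29.
2nd diffs: -10, -10 (constant).
Newton forward-difference form: a_n = -5 + (-9)·C(n-1,1) + (-10)·C(n-1,2).
At n = 8: n-1 = 7, so a_8 = -5 - 63 - 210 = -278.

-278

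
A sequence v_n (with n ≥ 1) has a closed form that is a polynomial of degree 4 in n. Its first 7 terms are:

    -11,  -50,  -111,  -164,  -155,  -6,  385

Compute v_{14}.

23506

1st diffs: -39, -61, -53, 9, 149, 391.
2nd diffs: -22, 8, 62, 140, 242.
3rd diffs: 30, 54, 78, 102.
4th diffs: 24, 24, 24 (constant).
So v_n = n^4 - 5n^3 - 6n^2 - n.
Evaluating at n = 14 gives v_{14} = 23506.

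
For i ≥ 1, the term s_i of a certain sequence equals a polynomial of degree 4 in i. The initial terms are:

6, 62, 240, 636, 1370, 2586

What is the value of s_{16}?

90096

1st diffs: 56, 178, 396, 734, 1216.
2nd diffs: 122, 218, 338, 482.
3rd diffs: 96, 120, 144.
4th diffs: 24, 24 (constant).
So s_i = i^4 + 6i^3 - i.
Evaluating at i = 16 gives s_{16} = 90096.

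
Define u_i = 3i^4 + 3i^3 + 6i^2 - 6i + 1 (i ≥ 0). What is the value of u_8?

u_8 = 3·8^4 + 3·8^3 + 6·8^2 - 6·8 + 1 = 14161.

14161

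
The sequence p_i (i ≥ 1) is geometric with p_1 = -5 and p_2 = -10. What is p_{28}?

Common ratio r = 2.
p_i = (-5)·2^(i-1).
p_{28} = (-5)·2^27 = -671088640.

-671088640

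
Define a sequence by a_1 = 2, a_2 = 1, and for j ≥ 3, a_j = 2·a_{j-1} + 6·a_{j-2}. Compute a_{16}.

216686464

Compute successive terms:
a_3 = 14; a_4 = 34; a_5 = 152; …; a_{13} = 4472192; a_{14} = 16302016; a_{15} = 59437184; a_{16} = 216686464.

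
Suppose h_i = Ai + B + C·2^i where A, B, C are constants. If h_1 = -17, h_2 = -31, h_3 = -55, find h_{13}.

-41015

Plug in i = 1, 2, 3: A + B + 2C = -17; 2A + B + 4C = -31; 3A + B + 8C = -55.
Subtracting the first from the second: A + 2C = -14.
Subtracting the second from the third: A + 4C = -24.
Solving: C = -5, A = -4, then B = -3.
Therefore h_{13} = -52 + (-3) + (-5)·8192 = -41015.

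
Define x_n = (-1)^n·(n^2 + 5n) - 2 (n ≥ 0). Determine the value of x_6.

(-1)^6 = 1; n^2 + 5n at n=6 is 66; so x_6 = 64.

64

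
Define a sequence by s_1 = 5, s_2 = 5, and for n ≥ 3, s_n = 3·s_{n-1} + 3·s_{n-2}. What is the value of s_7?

Applying the relation repeatedly:
s_3 = 30; s_4 = 105; s_5 = 405; s_6 = 1530; s_7 = 5805.

5805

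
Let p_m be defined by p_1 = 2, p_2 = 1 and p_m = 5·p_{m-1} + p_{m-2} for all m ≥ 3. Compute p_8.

26181

Iterate the recurrence:
p_3 = 7; p_4 = 36; p_5 = 187; p_6 = 971; p_7 = 5042; p_8 = 26181.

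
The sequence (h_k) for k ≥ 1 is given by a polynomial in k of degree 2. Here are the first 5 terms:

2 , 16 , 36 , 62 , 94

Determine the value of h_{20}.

1294

1st diffs: 14, 20, 26, 32.
2nd diffs: 6, 6, 6 (constant).
Newton forward-difference form: h_k = 2 + 14·C(k-1,1) + 6·C(k-1,2).
At k = 20: k-1 = 19, so h_{20} = 2 + 266 + 1026 = 1294.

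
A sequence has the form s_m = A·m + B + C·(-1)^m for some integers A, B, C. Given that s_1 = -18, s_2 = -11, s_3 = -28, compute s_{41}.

Plug in m = 1, 2, 3: A + B - C = -18; 2A + B + C = -11; 3A + B - C = -28.
Subtracting the first from the second: A + 2C = 7.
Subtracting the second from the third: A - 2C = -17.
Solving: C = 6, A = -5, then B = -7.
Hence s_{41} = -5·41 + (-7) + 6·(-1) = -218.

-218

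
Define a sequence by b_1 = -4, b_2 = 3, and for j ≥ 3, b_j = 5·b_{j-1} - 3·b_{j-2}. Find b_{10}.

811638

Iterate the recurrence:
b_3 = 27;  b_4 = 126;  b_5 = 549;  b_6 = 2367;  b_7 = 10188;  b_8 = 43839;  b_9 = 188631;  b_{10} = 811638.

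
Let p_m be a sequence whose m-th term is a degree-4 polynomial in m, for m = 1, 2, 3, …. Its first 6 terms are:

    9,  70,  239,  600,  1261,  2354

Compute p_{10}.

1st diffs: 61, 169, 361, 661, 1093.
2nd diffs: 108, 192, 300, 432.
3rd diffs: 84, 108, 132.
4th diffs: 24, 24 (constant).
So p_m = m^4 + 4m^3 + 5m^2 + 3m - 4.
Evaluating at m = 10 gives p_{10} = 14526.

14526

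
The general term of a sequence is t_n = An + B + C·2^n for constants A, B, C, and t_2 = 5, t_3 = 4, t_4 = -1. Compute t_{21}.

-2097086

At n = 2, 3, 4: 2A + B + 4C = 5; 3A + B + 8C = 4; 4A + B + 16C = -1.
Subtracting the first from the second: A + 4C = -1.
Subtracting the second from the third: A + 8C = -5.
Solving: C = -1, A = 3, then B = 3.
Therefore t_{21} = 63 + 3 + (-1)·2097152 = -2097086.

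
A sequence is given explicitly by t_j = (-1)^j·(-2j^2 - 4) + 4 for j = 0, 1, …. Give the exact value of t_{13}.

346

(-1)^13 = -1; -2j^2 - 4 at j=13 is -342; so t_{13} = 346.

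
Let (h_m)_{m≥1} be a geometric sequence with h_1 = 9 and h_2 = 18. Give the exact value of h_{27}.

Common ratio r = 2.
h_m = 9·2^(m-1).
h_{27} = 9·2^26 = 603979776.

603979776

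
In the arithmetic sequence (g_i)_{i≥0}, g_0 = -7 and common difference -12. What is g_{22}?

-271

g_i = -7 + (i - 0)·(-12).
g_{22} = -7 + 22·(-12) = -271.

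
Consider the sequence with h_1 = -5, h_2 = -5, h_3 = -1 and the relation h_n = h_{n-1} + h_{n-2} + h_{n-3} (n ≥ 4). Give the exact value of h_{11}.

h_4 = -11; h_5 = -17; h_6 = -29; h_7 = -57; h_8 = -103; h_9 = -189; h_{10} = -349; h_{11} = -641.

-641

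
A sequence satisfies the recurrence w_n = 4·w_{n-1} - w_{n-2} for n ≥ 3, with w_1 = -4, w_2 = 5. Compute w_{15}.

178234704

w_3 = 24;  w_4 = 91;  w_5 = 340;  …;  w_{12} = 3428859;  w_{13} = 12796676;  w_{14} = 47757845;  w_{15} = 178234704.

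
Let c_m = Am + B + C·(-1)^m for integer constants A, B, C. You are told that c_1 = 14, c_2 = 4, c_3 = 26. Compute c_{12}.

The three given values yield: A + B - C = 14; 2A + B + C = 4; 3A + B - C = 26.
Subtracting the first from the second: A + 2C = -10.
Subtracting the second from the third: A - 2C = 22.
Solving: C = -8, A = 6, then B = 0.
Therefore c_{12} = 72 + 0 + (-8)·1 = 64.

64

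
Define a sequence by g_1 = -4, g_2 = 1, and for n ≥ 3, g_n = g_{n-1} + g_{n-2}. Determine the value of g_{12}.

-131

Iterate the recurrence:
g_3 = -3; g_4 = -2; g_5 = -5; g_6 = -7; g_7 = -12; g_8 = -19; g_9 = -31; g_{10} = -50; g_{11} = -81; g_{12} = -131.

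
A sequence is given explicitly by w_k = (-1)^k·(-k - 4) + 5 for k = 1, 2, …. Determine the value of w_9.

(-1)^9 = -1; -k - 4 at k=9 is -13; so w_9 = 18.

18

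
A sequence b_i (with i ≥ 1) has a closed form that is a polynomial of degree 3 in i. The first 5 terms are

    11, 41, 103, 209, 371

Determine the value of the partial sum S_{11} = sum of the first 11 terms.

11011

1st diffs: 30, 62, 106, 162.
2nd diffs: 32, 44, 56.
3rd diffs: 12, 12 (constant).
Newton forward-difference form: b_i = 11 + 30·C(i-1,1) + 32·C(i-1,2) + 12·C(i-1,3).
Continuing: …, 601, 911, 1313, 1819, …, b_{11} = 3191.
Summing i = 1..11 (11 terms) gives 11011.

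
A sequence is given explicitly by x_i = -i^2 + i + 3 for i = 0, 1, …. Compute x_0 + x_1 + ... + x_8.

-141

Over i = 0..8: Σi = 36, Σi² = 204.
Total = (-1)·204 + (1)·36 + (3)·9 = -141.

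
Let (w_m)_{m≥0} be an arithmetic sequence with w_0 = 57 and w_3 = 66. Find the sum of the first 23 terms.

Common difference d = (66 - 57) / (3 - 0) = 3.
w_m = 57 + (m - 0)·3.
w_{22} = 123; S = 23·(57 + 123)/2 = 2070.

2070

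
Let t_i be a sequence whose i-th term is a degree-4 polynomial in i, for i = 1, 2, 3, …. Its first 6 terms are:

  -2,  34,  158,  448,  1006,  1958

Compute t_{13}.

35278

1st diffs: 36, 124, 290, 558, 952.
2nd diffs: 88, 166, 268, 394.
3rd diffs: 78, 102, 126.
4th diffs: 24, 24 (constant).
Newton forward-difference form: t_i = -2 + 36·C(i-1,1) + 88·C(i-1,2) + 78·C(i-1,3) + 24·C(i-1,4).
At i = 13: i-1 = 12, so t_{13} = -2 + 432 + 5808 + 17160 + 11880 = 35278.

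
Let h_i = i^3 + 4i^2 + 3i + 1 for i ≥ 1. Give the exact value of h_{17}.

6121

h_{17} = 1·17^3 + 4·17^2 + 3·17 + 1 = 6121.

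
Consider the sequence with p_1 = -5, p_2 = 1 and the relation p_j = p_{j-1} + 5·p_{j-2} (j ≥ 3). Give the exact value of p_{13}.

-391949

p_3 = -24  p_4 = -19  p_5 = -139  …  p_{10} = -17239  p_{11} = -50959  p_{12} = -137154  p_{13} = -391949.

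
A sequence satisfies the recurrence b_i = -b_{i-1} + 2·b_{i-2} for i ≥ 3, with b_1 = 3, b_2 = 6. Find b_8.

132

Applying the relation repeatedly:
b_3 = 0  b_4 = 12  b_5 = -12  b_6 = 36  b_7 = -60  b_8 = 132.
(Characteristic roots are 1 and -2.)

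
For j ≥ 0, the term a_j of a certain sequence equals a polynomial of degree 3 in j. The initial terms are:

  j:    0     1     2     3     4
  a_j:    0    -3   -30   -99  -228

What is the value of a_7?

-1155

1st diffs: -3, -27, -69, -129.
2nd diffs: -24, -42, -60.
3rd diffs: -18, -18 (constant).
Newton forward-difference form: a_j = (-3)·C(j,1) + (-24)·C(j,2) + (-18)·C(j,3).
At j = 7: j = 7, so a_7 = -21 - 504 - 630 = -1155.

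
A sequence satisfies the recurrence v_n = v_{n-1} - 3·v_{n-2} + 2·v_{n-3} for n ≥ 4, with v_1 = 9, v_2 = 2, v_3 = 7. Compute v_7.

Applying the relation repeatedly:
v_4 = 19;  v_5 = 2;  v_6 = -41;  v_7 = -9.

-9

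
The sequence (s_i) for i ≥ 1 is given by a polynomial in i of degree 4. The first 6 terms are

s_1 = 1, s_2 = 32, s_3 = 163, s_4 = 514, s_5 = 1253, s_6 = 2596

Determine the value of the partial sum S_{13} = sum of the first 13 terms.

1st diffs: 31, 131, 351, 739, 1343.
2nd diffs: 100, 220, 388, 604.
3rd diffs: 120, 168, 216.
4th diffs: 48, 48 (constant).
Newton forward-difference form: s_i = 1 + 31·C(i-1,1) + 100·C(i-1,2) + 120·C(i-1,3) + 48·C(i-1,4).
Continuing: …, 4807, 8198, 13129, 20008, …, s_{13} = 57133.
Summing i = 1..13 (13 terms) gives 178607.

178607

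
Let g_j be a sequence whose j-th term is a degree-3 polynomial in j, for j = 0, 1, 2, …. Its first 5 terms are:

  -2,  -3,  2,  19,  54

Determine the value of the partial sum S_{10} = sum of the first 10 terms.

1915

1st diffs: -1, 5, 17, 35.
2nd diffs: 6, 12, 18.
3rd diffs: 6, 6 (constant).
Newton forward-difference form: g_j = -2 + (-1)·C(j,1) + 6·C(j,2) + 6·C(j,3).
Continuing: …, 113, 202, 327, 494, …, g_9 = 709.
Summing j = 0..9 (10 terms) gives 1915.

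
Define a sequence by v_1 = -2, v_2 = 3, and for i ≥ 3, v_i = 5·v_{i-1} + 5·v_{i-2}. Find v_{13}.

311968750

Applying the relation repeatedly:
v_3 = 5  v_4 = 40  v_5 = 225  …  v_{10} = 1555000  v_{11} = 9103125  v_{12} = 53290625  v_{13} = 311968750.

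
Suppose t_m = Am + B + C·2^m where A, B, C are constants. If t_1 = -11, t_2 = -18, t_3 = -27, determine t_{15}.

The three given values yield: A + B + 2C = -11; 2A + B + 4C = -18; 3A + B + 8C = -27.
Subtracting the first from the second: A + 2C = -7.
Subtracting the second from the third: A + 4C = -9.
Solving: C = -1, A = -5, then B = -4.
So t_m = -5·m + (-4) + (-1)·2^m; at m=15 this is -32847.

-32847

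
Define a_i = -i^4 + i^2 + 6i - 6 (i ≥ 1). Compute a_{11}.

-14460

a_{11} = -1·11^4 + 1·11^2 + 6·11 - 6 = -14460.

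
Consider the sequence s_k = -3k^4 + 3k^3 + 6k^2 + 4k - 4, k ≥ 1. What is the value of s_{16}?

s_{16} = -3·16^4 + 3·16^3 + 6·16^2 + 4·16 - 4 = -182724.

-182724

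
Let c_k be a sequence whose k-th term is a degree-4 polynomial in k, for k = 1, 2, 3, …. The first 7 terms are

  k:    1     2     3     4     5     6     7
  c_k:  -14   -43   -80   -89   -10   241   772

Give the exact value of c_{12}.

13087

1st diffs: -29, -37, -9, 79, 251, 531.
2nd diffs: -8, 28, 88, 172, 280.
3rd diffs: 36, 60, 84, 108.
4th diffs: 24, 24, 24 (constant).
Newton forward-difference form: c_k = -14 + (-29)·C(k-1,1) + (-8)·C(k-1,2) + 36·C(k-1,3) + 24·C(k-1,4).
At k = 12: k-1 = 11, so c_{12} = -14 - 319 - 440 + 5940 + 7920 = 13087.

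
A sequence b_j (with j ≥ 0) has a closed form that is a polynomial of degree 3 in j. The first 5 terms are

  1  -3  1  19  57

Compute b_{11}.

1st diffs: -4, 4, 18, 38.
2nd diffs: 8, 14, 20.
3rd diffs: 6, 6 (constant).
Newton forward-difference form: b_j = 1 + (-4)·C(j,1) + 8·C(j,2) + 6·C(j,3).
At j = 11: j = 11, so b_{11} = 1 - 44 + 440 + 990 = 1387.

1387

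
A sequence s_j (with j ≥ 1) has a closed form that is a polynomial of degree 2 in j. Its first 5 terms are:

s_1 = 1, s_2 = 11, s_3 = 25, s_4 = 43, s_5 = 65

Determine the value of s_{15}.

505

1st diffs: 10, 14, 18, 22.
2nd diffs: 4, 4, 4 (constant).
Newton forward-difference form: s_j = 1 + 10·C(j-1,1) + 4·C(j-1,2).
At j = 15: j-1 = 14, so s_{15} = 1 + 140 + 364 = 505.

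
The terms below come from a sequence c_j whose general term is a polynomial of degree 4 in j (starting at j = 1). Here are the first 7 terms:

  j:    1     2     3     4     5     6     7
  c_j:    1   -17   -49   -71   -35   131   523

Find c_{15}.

1st diffs: -18, -32, -22, 36, 166, 392.
2nd diffs: -14, 10, 58, 130, 226.
3rd diffs: 24, 48, 72, 96.
4th diffs: 24, 24, 24 (constant).
Newton forward-difference form: c_j = 1 + (-18)·C(j-1,1) + (-14)·C(j-1,2) + 24·C(j-1,3) + 24·C(j-1,4).
At j = 15: j-1 = 14, so c_{15} = 1 - 252 - 1274 + 8736 + 24024 = 31235.

31235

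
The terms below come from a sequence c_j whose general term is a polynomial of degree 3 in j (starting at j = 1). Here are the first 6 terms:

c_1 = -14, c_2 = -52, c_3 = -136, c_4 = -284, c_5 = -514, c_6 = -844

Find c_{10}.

-3524

1st diffs: -38, -84, -148, -230, -330.
2nd diffs: -46, -64, -82, -100.
3rd diffs: -18, -18, -18 (constant).
Newton forward-difference form: c_j = -14 + (-38)·C(j-1,1) + (-46)·C(j-1,2) + (-18)·C(j-1,3).
At j = 10: j-1 = 9, so c_{10} = -14 - 342 - 1656 - 1512 = -3524.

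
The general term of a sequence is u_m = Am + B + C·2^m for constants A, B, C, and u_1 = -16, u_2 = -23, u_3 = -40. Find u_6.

At m = 1, 2, 3: A + B + 2C = -16; 2A + B + 4C = -23; 3A + B + 8C = -40.
Subtracting the first from the second: A + 2C = -7.
Subtracting the second from the third: A + 4C = -17.
Solving: C = -5, A = 3, then B = -9.
So u_m = 3·m + (-9) + (-5)·2^m; at m=6 this is -311.

-311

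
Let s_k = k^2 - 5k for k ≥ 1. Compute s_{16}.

176

s_{16} = 1·16^2 - 5·16 = 176.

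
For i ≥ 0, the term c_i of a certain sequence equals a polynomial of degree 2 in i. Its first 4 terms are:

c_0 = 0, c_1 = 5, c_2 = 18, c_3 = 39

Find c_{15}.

1st diffs: 5, 13, 21.
2nd diffs: 8, 8 (constant).
Newton forward-difference form: c_i = 5·C(i,1) + 8·C(i,2).
At i = 15: i = 15, so c_{15} = 75 + 840 = 915.

915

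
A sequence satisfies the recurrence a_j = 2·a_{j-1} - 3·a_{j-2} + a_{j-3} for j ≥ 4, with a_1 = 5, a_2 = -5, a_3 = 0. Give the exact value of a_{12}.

195

Applying the relation repeatedly:
a_4 = 20; a_5 = 35; a_6 = 10; a_7 = -65; a_8 = -125; a_9 = -45; a_{10} = 220; a_{11} = 450; a_{12} = 195.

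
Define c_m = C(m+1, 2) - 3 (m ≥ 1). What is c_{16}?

C(17, 2) = 136, so c_{16} = 133.

133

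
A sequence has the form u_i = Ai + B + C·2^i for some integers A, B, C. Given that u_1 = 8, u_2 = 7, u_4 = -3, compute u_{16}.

-65511

Plug in i = 1, 2, 4: A + B + 2C = 8; 2A + B + 4C = 7; 4A + B + 16C = -3.
Subtracting the first from the second: A + 2C = -1.
Subtracting the second from the third: 2A + 12C = -10.
Solving: C = -1, A = 1, then B = 9.
Therefore u_{16} = 16 + 9 + (-1)·65536 = -65511.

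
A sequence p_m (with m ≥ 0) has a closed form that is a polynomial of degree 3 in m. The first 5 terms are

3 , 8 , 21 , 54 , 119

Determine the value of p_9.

1344

1st diffs: 5, 13, 33, 65.
2nd diffs: 8, 20, 32.
3rd diffs: 12, 12 (constant).
Newton forward-difference form: p_m = 3 + 5·C(m,1) + 8·C(m,2) + 12·C(m,3).
At m = 9: m = 9, so p_9 = 3 + 45 + 288 + 1008 = 1344.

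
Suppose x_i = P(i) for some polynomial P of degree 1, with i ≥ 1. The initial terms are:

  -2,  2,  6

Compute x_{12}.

42

1st diffs: 4, 4 (constant).
So x_i = 4i - 6.
Evaluating at i = 12 gives x_{12} = 42.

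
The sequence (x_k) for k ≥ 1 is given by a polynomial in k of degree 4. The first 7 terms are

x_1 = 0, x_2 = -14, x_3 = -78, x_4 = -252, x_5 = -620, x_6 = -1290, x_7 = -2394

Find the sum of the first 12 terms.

1st diffs: -14, -64, -174, -368, -670, -1104.
2nd diffs: -50, -110, -194, -302, -434.
3rd diffs: -60, -84, -108, -132.
4th diffs: -24, -24, -24 (constant).
Newton forward-difference form: x_k = (-14)·C(k-1,1) + (-50)·C(k-1,2) + (-60)·C(k-1,3) + (-24)·C(k-1,4).
Continuing: …, -4088, -6552, -9990, -14630, …, x_{12} = -20724.
Summing k = 1..12 (12 terms) gives -60632.

-60632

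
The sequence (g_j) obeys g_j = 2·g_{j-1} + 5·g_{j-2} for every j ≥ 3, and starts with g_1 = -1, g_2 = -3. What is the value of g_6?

-443

g_3 = -11;  g_4 = -37;  g_5 = -129;  g_6 = -443.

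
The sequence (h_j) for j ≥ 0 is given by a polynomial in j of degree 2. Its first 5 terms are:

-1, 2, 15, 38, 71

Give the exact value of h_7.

230

1st diffs: 3, 13, 23, 33.
2nd diffs: 10, 10, 10 (constant).
Newton forward-difference form: h_j = -1 + 3·C(j,1) + 10·C(j,2).
At j = 7: j = 7, so h_7 = -1 + 21 + 210 = 230.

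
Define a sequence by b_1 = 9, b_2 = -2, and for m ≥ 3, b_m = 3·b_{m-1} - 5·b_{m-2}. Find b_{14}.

b_3 = -51; b_4 = -143; b_5 = -174; …; b_{11} = -39126; b_{12} = -76343; b_{13} = -33399; b_{14} = 281518.

281518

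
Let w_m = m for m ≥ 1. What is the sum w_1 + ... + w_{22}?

253

Over m = 1..22: Σm = 253.
Total = (1)·253 = 253.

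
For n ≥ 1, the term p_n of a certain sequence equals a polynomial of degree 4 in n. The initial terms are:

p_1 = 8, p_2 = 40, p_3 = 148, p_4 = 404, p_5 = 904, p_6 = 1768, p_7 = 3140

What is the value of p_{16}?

73988

1st diffs: 32, 108, 256, 500, 864, 1372.
2nd diffs: 76, 148, 244, 364, 508.
3rd diffs: 72, 96, 120, 144.
4th diffs: 24, 24, 24 (constant).
So p_n = n^4 + 2n^3 + n^2 + 4.
Evaluating at n = 16 gives p_{16} = 73988.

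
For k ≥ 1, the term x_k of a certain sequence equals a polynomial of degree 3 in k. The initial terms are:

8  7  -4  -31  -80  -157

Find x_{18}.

1st diffs: -1, -11, -27, -49, -77.
2nd diffs: -10, -16, -22, -28.
3rd diffs: -6, -6, -6 (constant).
Newton forward-difference form: x_k = 8 + (-1)·C(k-1,1) + (-10)·C(k-1,2) + (-6)·C(k-1,3).
At k = 18: k-1 = 17, so x_{18} = 8 - 17 - 1360 - 4080 = -5449.

-5449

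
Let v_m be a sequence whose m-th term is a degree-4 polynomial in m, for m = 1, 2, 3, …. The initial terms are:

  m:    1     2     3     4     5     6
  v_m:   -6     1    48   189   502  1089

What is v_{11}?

1st diffs: 7, 47, 141, 313, 587.
2nd diffs: 40, 94, 172, 274.
3rd diffs: 54, 78, 102.
4th diffs: 24, 24 (constant).
Newton forward-difference form: v_m = -6 + 7·C(m-1,1) + 40·C(m-1,2) + 54·C(m-1,3) + 24·C(m-1,4).
At m = 11: m-1 = 10, so v_{11} = -6 + 70 + 1800 + 6480 + 5040 = 13384.

13384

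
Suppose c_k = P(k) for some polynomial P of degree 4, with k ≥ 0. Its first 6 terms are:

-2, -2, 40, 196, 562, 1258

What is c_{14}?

1st diffs: 0, 42, 156, 366, 696.
2nd diffs: 42, 114, 210, 330.
3rd diffs: 72, 96, 120.
4th diffs: 24, 24 (constant).
So c_k = k^4 + 6k^3 - 4k^2 - 3k - 2.
Evaluating at k = 14 gives c_{14} = 54052.

54052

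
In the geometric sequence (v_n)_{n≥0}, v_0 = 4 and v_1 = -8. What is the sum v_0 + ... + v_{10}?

2732

Common ratio r = -2.
v_n = 4·(-2)^(n-0).
S = 4·((-2)^11 - 1)/(-2 - 1) = 4·(-2048 - 1)/(-3) = 2732.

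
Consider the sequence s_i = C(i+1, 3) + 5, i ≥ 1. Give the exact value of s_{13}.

369

C(14, 3) = 364, so s_{13} = 369.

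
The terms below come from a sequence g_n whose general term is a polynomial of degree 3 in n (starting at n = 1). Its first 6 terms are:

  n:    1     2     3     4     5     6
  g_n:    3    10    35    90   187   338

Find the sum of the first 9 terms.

3303

1st diffs: 7, 25, 55, 97, 151.
2nd diffs: 18, 30, 42, 54.
3rd diffs: 12, 12, 12 (constant).
Newton forward-difference form: g_n = 3 + 7·C(n-1,1) + 18·C(n-1,2) + 12·C(n-1,3).
Continuing: 555, 850, 1235.
Summing n = 1..9 (9 terms) gives 3303.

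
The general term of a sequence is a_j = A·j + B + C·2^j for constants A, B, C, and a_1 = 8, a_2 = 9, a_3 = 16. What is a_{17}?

393138

At j = 1, 2, 3: A + B + 2C = 8; 2A + B + 4C = 9; 3A + B + 8C = 16.
Subtracting the first from the second: A + 2C = 1.
Subtracting the second from the third: A + 4C = 7.
Solving: C = 3, A = -5, then B = 7.
Hence a_{17} = -5·17 + 7 + 3·131072 = 393138.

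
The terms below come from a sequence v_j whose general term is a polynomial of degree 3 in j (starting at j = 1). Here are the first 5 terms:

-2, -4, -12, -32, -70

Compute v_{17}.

1st diffs: -2, -8, -20, -38.
2nd diffs: -6, -12, -18.
3rd diffs: -6, -6 (constant).
Newton forward-difference form: v_j = -2 + (-2)·C(j-1,1) + (-6)·C(j-1,2) + (-6)·C(j-1,3).
At j = 17: j-1 = 16, so v_{17} = -2 - 32 - 720 - 3360 = -4114.

-4114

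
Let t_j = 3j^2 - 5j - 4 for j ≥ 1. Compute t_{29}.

2374

t_{29} = 3·29^2 - 5·29 - 4 = 2374.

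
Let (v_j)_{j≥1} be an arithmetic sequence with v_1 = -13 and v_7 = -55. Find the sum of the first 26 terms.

Common difference d = (-55 - (-13)) / (7 - 1) = -7.
v_j = -13 + (j - 1)·(-7).
v_{26} = -188; S = 26·(-13 + (-188))/2 = -2613.

-2613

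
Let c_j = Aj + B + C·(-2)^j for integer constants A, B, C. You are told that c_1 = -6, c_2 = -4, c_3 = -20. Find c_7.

-156

The three given values yield: A + B - 2C = -6; 2A + B + 4C = -4; 3A + B - 8C = -20.
Subtracting the first from the second: A + 6C = 2.
Subtracting the second from the third: A - 12C = -16.
Solving: C = 1, A = -4, then B = 0.
Therefore c_7 = -28 + 0 + 1·(-128) = -156.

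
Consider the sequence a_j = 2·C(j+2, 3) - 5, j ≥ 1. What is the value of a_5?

C(7, 3) = 35, so a_5 = 65.

65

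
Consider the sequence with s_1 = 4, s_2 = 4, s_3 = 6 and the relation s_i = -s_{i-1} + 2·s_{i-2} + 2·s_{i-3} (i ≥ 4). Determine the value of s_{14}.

Step forward from the initial values:
s_4 = 10;  s_5 = 10;  s_6 = 22;  …;  s_{11} = 66;  s_{12} = 190;  s_{13} = 130;  s_{14} = 382.

382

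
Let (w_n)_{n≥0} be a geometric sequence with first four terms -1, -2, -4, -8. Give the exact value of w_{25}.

Common ratio r = 2.
w_n = (-1)·2^(n-0).
w_{25} = (-1)·2^25 = -33554432.

-33554432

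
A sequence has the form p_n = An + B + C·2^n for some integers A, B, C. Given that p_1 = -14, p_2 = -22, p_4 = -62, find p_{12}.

-12318

Plug in n = 1, 2, 4: A + B + 2C = -14; 2A + B + 4C = -22; 4A + B + 16C = -62.
Subtracting the first from the second: A + 2C = -8.
Subtracting the second from the third: 2A + 12C = -40.
Solving: C = -3, A = -2, then B = -6.
So p_n = -2·n + (-6) + (-3)·2^n; at n=12 this is -12318.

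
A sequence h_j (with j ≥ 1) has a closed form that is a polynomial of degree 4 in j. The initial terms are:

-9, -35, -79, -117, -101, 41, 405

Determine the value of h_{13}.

1st diffs: -26, -44, -38, 16, 142, 364.
2nd diffs: -18, 6, 54, 126, 222.
3rd diffs: 24, 48, 72, 96.
4th diffs: 24, 24, 24 (constant).
Newton forward-difference form: h_j = -9 + (-26)·C(j-1,1) + (-18)·C(j-1,2) + 24·C(j-1,3) + 24·C(j-1,4).
At j = 13: j-1 = 12, so h_{13} = -9 - 312 - 1188 + 5280 + 11880 = 15651.

15651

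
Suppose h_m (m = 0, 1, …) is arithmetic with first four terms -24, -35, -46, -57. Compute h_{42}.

-486

Common difference d = -11.
h_m = -24 + (m - 0)·(-11).
h_{42} = -24 + 42·(-11) = -486.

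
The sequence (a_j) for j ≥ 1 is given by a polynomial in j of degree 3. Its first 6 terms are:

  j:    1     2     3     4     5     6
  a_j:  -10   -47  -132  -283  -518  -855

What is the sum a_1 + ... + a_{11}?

1st diffs: -37, -85, -151, -235, -337.
2nd diffs: -48, -66, -84, -102.
3rd diffs: -18, -18, -18 (constant).
So a_j = -3j^3 - 6j^2 + 2j - 3.
Continuing: …, -1312, -1907, -2658, -3583, …, a_{11} = -4700.
Summing j = 1..11 (11 terms) gives -16005.

-16005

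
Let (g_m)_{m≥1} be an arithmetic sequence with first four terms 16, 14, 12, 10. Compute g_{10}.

Common difference d = -2.
g_m = 16 + (m - 1)·(-2).
g_{10} = 16 + 9·(-2) = -2.

-2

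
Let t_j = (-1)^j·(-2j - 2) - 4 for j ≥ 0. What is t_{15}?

(-1)^15 = -1; -2j - 2 at j=15 is -32; so t_{15} = 28.

28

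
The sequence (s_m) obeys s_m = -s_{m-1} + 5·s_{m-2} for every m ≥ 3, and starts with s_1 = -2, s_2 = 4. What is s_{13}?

-370514

s_3 = -14; s_4 = 34; s_5 = -104; …; s_{10} = 16954; s_{11} = -47624; s_{12} = 132394; s_{13} = -370514.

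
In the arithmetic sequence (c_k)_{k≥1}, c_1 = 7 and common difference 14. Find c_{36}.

497

c_k = 7 + (k - 1)·14.
c_{36} = 7 + 35·14 = 497.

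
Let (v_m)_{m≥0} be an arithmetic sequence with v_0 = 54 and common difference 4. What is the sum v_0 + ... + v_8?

v_m = 54 + (m - 0)·4.
v_8 = 86; S = 9·(54 + 86)/2 = 630.

630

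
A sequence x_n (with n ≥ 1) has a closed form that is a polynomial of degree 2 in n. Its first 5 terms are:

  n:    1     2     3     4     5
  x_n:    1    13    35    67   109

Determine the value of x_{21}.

1st diffs: 12, 22, 32, 42.
2nd diffs: 10, 10, 10 (constant).
Newton forward-difference form: x_n = 1 + 12·C(n-1,1) + 10·C(n-1,2).
At n = 21: n-1 = 20, so x_{21} = 1 + 240 + 1900 = 2141.

2141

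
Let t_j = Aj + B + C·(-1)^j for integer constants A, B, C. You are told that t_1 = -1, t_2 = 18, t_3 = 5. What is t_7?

17

At j = 1, 2, 3: A + B - C = -1; 2A + B + C = 18; 3A + B - C = 5.
Subtracting the first from the second: A + 2C = 19.
Subtracting the second from the third: A - 2C = -13.
Solving: C = 8, A = 3, then B = 4.
So t_j = 3·j + 4 + 8·(-1)^j; at j=7 this is 17.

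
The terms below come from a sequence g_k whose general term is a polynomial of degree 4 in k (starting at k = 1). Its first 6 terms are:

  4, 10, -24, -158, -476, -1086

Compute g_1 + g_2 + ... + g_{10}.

-23138

1st diffs: 6, -34, -134, -318, -610.
2nd diffs: -40, -100, -184, -292.
3rd diffs: -60, -84, -108.
4th diffs: -24, -24 (constant).
Newton forward-difference form: g_k = 4 + 6·C(k-1,1) + (-40)·C(k-1,2) + (-60)·C(k-1,3) + (-24)·C(k-1,4).
Continuing: -2120, -3734, -6108, -9446.
Summing k = 1..10 (10 terms) gives -23138.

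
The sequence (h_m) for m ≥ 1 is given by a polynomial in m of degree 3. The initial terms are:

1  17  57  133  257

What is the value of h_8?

1037

1st diffs: 16, 40, 76, 124.
2nd diffs: 24, 36, 48.
3rd diffs: 12, 12 (constant).
So h_m = 2m^3 + 2m - 3.
Evaluating at m = 8 gives h_8 = 1037.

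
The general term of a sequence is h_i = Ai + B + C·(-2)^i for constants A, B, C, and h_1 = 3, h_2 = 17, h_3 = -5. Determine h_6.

145

Plug in i = 1, 2, 3: A + B - 2C = 3; 2A + B + 4C = 17; 3A + B - 8C = -5.
Subtracting the first from the second: A + 6C = 14.
Subtracting the second from the third: A - 12C = -22.
Solving: C = 2, A = 2, then B = 5.
Therefore h_6 = 12 + 5 + 2·64 = 145.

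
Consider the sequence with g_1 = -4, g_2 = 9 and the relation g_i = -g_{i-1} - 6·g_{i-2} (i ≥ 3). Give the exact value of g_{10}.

Applying the relation repeatedly:
g_3 = 15  g_4 = -69  g_5 = -21  g_6 = 435  g_7 = -309  g_8 = -2301  g_9 = 4155  g_{10} = 9651.

9651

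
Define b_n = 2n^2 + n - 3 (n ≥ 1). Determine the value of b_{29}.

b_{29} = 2·29^2 + 1·29 - 3 = 1708.

1708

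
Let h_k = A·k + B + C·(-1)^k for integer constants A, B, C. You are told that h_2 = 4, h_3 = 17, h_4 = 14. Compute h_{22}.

104

Plug in k = 2, 3, 4: 2A + B + C = 4; 3A + B - C = 17; 4A + B + C = 14.
Subtracting the first from the second: A - 2C = 13.
Subtracting the second from the third: A + 2C = -3.
Solving: C = -4, A = 5, then B = -2.
Hence h_{22} = 5·22 + (-2) + (-4)·1 = 104.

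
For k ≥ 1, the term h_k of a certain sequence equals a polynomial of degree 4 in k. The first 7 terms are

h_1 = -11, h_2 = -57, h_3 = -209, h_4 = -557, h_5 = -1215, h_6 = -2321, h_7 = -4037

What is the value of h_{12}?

-29117

1st diffs: -46, -152, -348, -658, -1106, -1716.
2nd diffs: -106, -196, -310, -448, -610.
3rd diffs: -90, -114, -138, -162.
4th diffs: -24, -24, -24 (constant).
Newton forward-difference form: h_k = -11 + (-46)·C(k-1,1) + (-106)·C(k-1,2) + (-90)·C(k-1,3) + (-24)·C(k-1,4).
At k = 12: k-1 = 11, so h_{12} = -11 - 506 - 5830 - 14850 - 7920 = -29117.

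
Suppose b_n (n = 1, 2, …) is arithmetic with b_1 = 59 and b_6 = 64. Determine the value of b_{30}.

Common difference d = (64 - 59) / (6 - 1) = 1.
b_n = 59 + (n - 1)·1.
b_{30} = 59 + 29·1 = 88.

88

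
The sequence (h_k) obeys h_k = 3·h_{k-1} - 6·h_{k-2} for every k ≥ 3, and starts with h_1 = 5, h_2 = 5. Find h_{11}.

-40095

Compute successive terms:
h_3 = -15  h_4 = -75  h_5 = -135  h_6 = 45  h_7 = 945  h_8 = 2565  h_9 = 2025  h_{10} = -9315  h_{11} = -40095.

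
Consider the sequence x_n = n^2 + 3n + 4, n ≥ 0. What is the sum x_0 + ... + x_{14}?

Over n = 0..14: Σn = 105, Σn² = 1015.
Total = (1)·1015 + (3)·105 + (4)·15 = 1390.

1390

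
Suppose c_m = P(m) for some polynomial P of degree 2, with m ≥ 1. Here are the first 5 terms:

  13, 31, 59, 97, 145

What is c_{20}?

1st diffs: 18, 28, 38, 48.
2nd diffs: 10, 10, 10 (constant).
Newton forward-difference form: c_m = 13 + 18·C(m-1,1) + 10·C(m-1,2).
At m = 20: m-1 = 19, so c_{20} = 13 + 342 + 1710 = 2065.

2065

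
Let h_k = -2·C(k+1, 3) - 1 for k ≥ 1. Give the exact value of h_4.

-21

C(5, 3) = 10, so h_4 = -21.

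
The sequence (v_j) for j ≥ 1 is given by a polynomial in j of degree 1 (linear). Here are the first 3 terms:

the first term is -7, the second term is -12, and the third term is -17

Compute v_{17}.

-87

1st diffs: -5, -5 (constant).
So v_j = -5j - 2.
Evaluating at j = 17 gives v_{17} = -87.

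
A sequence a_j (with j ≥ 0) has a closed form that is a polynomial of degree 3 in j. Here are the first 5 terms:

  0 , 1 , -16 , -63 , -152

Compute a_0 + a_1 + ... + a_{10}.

-6875

1st diffs: 1, -17, -47, -89.
2nd diffs: -18, -30, -42.
3rd diffs: -12, -12 (constant).
Newton forward-difference form: a_j = 1·C(j,1) + (-18)·C(j,2) + (-12)·C(j,3).
Continuing: …, -295, -504, -791, -1168, …, a_{10} = -2240.
Summing j = 0..10 (11 terms) gives -6875.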